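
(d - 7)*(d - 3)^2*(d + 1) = d^4 - 12*d^3 + 38*d^2 - 12*d - 63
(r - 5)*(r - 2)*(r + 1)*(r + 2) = r^4 - 4*r^3 - 9*r^2 + 16*r + 20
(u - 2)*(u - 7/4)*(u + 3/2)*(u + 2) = u^4 - u^3/4 - 53*u^2/8 + u + 21/2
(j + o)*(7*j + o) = 7*j^2 + 8*j*o + o^2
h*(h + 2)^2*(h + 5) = h^4 + 9*h^3 + 24*h^2 + 20*h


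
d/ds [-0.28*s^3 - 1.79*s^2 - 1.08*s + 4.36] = -0.84*s^2 - 3.58*s - 1.08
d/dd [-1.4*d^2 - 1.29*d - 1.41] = -2.8*d - 1.29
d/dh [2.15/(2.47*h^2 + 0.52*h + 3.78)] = (-10.621*h - 1.118)/(2.47*h^2 + 0.52*h + 3.78)^2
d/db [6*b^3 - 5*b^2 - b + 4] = 18*b^2 - 10*b - 1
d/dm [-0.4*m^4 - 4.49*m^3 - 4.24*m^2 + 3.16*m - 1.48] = -1.6*m^3 - 13.47*m^2 - 8.48*m + 3.16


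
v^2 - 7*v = v*(v - 7)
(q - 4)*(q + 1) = q^2 - 3*q - 4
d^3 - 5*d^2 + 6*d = d*(d - 3)*(d - 2)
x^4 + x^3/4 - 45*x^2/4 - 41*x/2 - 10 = (x - 4)*(x + 1)*(x + 5/4)*(x + 2)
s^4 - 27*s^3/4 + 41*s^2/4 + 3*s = s*(s - 4)*(s - 3)*(s + 1/4)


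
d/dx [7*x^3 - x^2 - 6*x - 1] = 21*x^2 - 2*x - 6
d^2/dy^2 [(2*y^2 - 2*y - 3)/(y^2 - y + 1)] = 30*y*(1 - y)/(y^6 - 3*y^5 + 6*y^4 - 7*y^3 + 6*y^2 - 3*y + 1)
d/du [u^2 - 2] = 2*u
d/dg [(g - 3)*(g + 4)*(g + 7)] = 3*g^2 + 16*g - 5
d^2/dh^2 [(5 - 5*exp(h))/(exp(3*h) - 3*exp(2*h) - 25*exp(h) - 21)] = (-20*exp(6*h) + 90*exp(5*h) - 710*exp(4*h) - 1060*exp(3*h) + 3960*exp(2*h) + 4490*exp(h) - 4830)*exp(h)/(exp(9*h) - 9*exp(8*h) - 48*exp(7*h) + 360*exp(6*h) + 1578*exp(5*h) - 3042*exp(4*h) - 23752*exp(3*h) - 43344*exp(2*h) - 33075*exp(h) - 9261)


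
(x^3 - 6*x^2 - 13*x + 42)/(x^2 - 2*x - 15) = (x^2 - 9*x + 14)/(x - 5)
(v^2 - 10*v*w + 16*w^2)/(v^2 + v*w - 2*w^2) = (v^2 - 10*v*w + 16*w^2)/(v^2 + v*w - 2*w^2)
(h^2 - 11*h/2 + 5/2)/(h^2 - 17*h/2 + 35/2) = (2*h - 1)/(2*h - 7)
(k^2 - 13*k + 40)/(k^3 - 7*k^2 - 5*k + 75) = (k - 8)/(k^2 - 2*k - 15)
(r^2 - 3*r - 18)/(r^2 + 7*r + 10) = (r^2 - 3*r - 18)/(r^2 + 7*r + 10)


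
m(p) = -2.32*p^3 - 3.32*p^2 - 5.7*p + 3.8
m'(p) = -6.96*p^2 - 6.64*p - 5.7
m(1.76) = -29.16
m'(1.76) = -38.95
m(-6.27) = 480.88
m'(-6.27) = -237.68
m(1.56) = -21.98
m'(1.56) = -33.00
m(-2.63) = 38.03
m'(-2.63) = -36.38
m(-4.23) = 144.10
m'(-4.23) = -102.15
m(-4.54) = 178.35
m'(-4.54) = -119.01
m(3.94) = -212.09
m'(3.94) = -139.91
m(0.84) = -4.71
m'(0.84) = -16.19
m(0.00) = 3.80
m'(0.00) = -5.70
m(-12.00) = 3603.08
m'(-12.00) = -928.26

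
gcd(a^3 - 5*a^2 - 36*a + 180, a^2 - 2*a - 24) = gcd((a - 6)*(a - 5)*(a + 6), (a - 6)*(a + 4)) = a - 6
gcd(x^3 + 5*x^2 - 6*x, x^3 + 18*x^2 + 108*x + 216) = x + 6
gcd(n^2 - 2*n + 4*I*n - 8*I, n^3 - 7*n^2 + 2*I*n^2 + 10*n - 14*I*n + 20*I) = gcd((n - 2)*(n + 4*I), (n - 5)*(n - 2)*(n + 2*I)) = n - 2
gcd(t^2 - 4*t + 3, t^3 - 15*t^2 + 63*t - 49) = t - 1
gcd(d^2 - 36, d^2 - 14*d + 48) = d - 6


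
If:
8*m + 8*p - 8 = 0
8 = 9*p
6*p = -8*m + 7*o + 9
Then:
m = 1/9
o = -25/63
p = 8/9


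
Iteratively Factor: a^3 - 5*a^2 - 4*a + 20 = (a - 2)*(a^2 - 3*a - 10) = (a - 2)*(a + 2)*(a - 5)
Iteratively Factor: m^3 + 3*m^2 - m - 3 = (m - 1)*(m^2 + 4*m + 3) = (m - 1)*(m + 1)*(m + 3)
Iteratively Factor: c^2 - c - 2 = (c - 2)*(c + 1)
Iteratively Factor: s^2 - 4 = (s + 2)*(s - 2)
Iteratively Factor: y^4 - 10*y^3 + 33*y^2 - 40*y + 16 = (y - 1)*(y^3 - 9*y^2 + 24*y - 16) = (y - 1)^2*(y^2 - 8*y + 16) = (y - 4)*(y - 1)^2*(y - 4)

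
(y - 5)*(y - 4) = y^2 - 9*y + 20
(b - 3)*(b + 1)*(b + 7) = b^3 + 5*b^2 - 17*b - 21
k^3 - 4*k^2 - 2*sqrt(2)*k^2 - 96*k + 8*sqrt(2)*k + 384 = (k - 4)*(k - 8*sqrt(2))*(k + 6*sqrt(2))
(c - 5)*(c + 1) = c^2 - 4*c - 5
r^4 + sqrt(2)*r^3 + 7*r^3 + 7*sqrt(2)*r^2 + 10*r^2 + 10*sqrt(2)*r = r*(r + 2)*(r + 5)*(r + sqrt(2))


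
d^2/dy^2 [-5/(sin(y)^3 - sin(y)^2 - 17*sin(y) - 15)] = 5*(9*sin(y)^5 - 20*sin(y)^4 - 22*sin(y)^3 + 224*sin(y)^2 + 101*sin(y) - 548)/((sin(y) - 5)^3*(sin(y) + 1)^2*(sin(y) + 3)^3)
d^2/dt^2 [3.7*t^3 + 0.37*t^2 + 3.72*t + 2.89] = 22.2*t + 0.74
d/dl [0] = 0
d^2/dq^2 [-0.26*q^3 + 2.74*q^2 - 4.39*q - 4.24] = 5.48 - 1.56*q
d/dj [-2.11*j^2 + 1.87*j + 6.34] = 1.87 - 4.22*j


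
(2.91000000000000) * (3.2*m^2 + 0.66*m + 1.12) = 9.312*m^2 + 1.9206*m + 3.2592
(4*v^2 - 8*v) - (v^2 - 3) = 3*v^2 - 8*v + 3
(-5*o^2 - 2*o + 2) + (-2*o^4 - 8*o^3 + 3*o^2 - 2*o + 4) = -2*o^4 - 8*o^3 - 2*o^2 - 4*o + 6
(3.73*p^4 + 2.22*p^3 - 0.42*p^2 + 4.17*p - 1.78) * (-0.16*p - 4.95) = -0.5968*p^5 - 18.8187*p^4 - 10.9218*p^3 + 1.4118*p^2 - 20.3567*p + 8.811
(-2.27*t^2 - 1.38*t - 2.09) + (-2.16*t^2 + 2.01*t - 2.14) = -4.43*t^2 + 0.63*t - 4.23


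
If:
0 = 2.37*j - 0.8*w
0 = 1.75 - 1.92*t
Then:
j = 0.337552742616034*w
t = 0.91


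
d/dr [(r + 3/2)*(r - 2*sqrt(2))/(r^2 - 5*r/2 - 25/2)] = (-(r - 2*sqrt(2))*(2*r + 3)*(4*r - 5) + (-4*r - 3 + 4*sqrt(2))*(-2*r^2 + 5*r + 25))/(-2*r^2 + 5*r + 25)^2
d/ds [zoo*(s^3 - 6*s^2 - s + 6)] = zoo*(s^2 + s + 1)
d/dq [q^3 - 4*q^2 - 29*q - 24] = 3*q^2 - 8*q - 29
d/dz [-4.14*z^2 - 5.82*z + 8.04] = -8.28*z - 5.82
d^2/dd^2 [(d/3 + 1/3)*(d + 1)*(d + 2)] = 2*d + 8/3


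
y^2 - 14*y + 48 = (y - 8)*(y - 6)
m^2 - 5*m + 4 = (m - 4)*(m - 1)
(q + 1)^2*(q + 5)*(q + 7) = q^4 + 14*q^3 + 60*q^2 + 82*q + 35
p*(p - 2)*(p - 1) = p^3 - 3*p^2 + 2*p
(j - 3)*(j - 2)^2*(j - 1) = j^4 - 8*j^3 + 23*j^2 - 28*j + 12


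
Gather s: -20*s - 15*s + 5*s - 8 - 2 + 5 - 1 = -30*s - 6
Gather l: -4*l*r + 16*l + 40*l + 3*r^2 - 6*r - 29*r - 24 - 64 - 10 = l*(56 - 4*r) + 3*r^2 - 35*r - 98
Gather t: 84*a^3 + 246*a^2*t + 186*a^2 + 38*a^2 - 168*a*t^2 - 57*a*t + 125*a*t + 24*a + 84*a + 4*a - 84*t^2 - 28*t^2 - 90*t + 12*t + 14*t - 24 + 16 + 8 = 84*a^3 + 224*a^2 + 112*a + t^2*(-168*a - 112) + t*(246*a^2 + 68*a - 64)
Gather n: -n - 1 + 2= 1 - n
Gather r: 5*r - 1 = 5*r - 1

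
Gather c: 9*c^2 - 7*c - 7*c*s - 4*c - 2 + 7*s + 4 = 9*c^2 + c*(-7*s - 11) + 7*s + 2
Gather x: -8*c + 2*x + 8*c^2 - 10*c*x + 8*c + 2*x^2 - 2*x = 8*c^2 - 10*c*x + 2*x^2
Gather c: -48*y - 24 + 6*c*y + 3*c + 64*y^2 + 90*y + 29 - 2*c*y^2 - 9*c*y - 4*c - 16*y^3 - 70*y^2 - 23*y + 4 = c*(-2*y^2 - 3*y - 1) - 16*y^3 - 6*y^2 + 19*y + 9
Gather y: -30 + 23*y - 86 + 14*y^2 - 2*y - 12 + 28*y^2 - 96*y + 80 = 42*y^2 - 75*y - 48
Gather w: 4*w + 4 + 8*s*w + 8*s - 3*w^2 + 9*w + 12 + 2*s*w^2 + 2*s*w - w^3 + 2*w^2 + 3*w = 8*s - w^3 + w^2*(2*s - 1) + w*(10*s + 16) + 16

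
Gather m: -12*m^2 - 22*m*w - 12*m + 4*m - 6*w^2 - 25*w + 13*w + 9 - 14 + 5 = -12*m^2 + m*(-22*w - 8) - 6*w^2 - 12*w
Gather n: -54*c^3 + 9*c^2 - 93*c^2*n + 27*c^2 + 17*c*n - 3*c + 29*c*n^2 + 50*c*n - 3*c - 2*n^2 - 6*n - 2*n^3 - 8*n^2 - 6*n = -54*c^3 + 36*c^2 - 6*c - 2*n^3 + n^2*(29*c - 10) + n*(-93*c^2 + 67*c - 12)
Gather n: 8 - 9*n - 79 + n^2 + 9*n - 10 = n^2 - 81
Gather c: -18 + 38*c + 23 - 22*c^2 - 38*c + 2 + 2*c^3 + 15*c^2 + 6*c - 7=2*c^3 - 7*c^2 + 6*c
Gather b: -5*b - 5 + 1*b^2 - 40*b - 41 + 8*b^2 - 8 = 9*b^2 - 45*b - 54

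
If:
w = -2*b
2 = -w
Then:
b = 1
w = -2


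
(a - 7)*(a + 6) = a^2 - a - 42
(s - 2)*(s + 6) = s^2 + 4*s - 12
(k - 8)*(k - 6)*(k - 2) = k^3 - 16*k^2 + 76*k - 96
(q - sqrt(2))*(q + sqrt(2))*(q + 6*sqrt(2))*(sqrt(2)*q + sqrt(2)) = sqrt(2)*q^4 + sqrt(2)*q^3 + 12*q^3 - 2*sqrt(2)*q^2 + 12*q^2 - 24*q - 2*sqrt(2)*q - 24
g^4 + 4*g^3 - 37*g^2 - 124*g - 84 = (g - 6)*(g + 1)*(g + 2)*(g + 7)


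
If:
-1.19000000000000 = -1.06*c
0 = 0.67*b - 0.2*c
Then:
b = 0.34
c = 1.12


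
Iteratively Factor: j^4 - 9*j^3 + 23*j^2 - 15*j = (j - 5)*(j^3 - 4*j^2 + 3*j) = (j - 5)*(j - 3)*(j^2 - j) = j*(j - 5)*(j - 3)*(j - 1)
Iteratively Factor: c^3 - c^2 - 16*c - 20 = (c + 2)*(c^2 - 3*c - 10) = (c + 2)^2*(c - 5)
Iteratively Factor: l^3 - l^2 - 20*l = (l + 4)*(l^2 - 5*l) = (l - 5)*(l + 4)*(l)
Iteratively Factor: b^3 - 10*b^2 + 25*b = (b)*(b^2 - 10*b + 25) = b*(b - 5)*(b - 5)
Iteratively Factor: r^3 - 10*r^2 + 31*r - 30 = (r - 3)*(r^2 - 7*r + 10) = (r - 5)*(r - 3)*(r - 2)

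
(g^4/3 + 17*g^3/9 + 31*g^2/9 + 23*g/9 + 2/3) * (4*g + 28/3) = 4*g^5/3 + 32*g^4/3 + 848*g^3/27 + 1144*g^2/27 + 716*g/27 + 56/9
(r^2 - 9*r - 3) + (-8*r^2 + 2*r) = -7*r^2 - 7*r - 3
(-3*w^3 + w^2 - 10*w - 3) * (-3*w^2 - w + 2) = 9*w^5 + 23*w^3 + 21*w^2 - 17*w - 6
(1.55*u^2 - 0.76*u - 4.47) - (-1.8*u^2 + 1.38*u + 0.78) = 3.35*u^2 - 2.14*u - 5.25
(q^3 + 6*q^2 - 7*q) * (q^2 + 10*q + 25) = q^5 + 16*q^4 + 78*q^3 + 80*q^2 - 175*q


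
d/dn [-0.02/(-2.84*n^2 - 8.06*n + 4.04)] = (-0.1136*n - 0.1612)/(2.84*n^2 + 8.06*n - 4.04)^2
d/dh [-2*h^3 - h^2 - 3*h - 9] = -6*h^2 - 2*h - 3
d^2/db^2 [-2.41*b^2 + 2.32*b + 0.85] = -4.82000000000000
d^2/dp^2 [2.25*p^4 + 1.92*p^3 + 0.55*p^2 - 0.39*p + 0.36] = 27.0*p^2 + 11.52*p + 1.1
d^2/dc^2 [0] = 0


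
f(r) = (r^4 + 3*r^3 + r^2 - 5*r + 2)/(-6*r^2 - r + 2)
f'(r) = (12*r + 1)*(r^4 + 3*r^3 + r^2 - 5*r + 2)/(-6*r^2 - r + 2)^2 + (4*r^3 + 9*r^2 + 2*r - 5)/(-6*r^2 - r + 2)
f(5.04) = -6.64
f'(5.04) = -2.17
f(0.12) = 0.79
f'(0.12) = -1.50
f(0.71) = -0.16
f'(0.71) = -0.48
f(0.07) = 0.87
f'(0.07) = -1.69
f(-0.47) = 3.76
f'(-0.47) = -19.07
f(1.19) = -0.59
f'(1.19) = -1.02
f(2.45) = -2.08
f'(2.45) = -1.36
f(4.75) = -6.02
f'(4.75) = -2.08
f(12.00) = -29.76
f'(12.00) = -4.48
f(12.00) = -29.76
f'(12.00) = -4.48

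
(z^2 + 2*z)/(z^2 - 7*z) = (z + 2)/(z - 7)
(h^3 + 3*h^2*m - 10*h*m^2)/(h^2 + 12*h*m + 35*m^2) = h*(h - 2*m)/(h + 7*m)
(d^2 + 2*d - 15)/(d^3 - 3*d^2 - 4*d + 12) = (d + 5)/(d^2 - 4)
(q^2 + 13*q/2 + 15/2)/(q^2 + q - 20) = (q + 3/2)/(q - 4)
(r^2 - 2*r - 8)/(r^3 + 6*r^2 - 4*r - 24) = (r - 4)/(r^2 + 4*r - 12)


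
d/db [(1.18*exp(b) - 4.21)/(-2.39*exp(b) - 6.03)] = -17.1773*exp(b)/(2.39*exp(b) + 6.03)^2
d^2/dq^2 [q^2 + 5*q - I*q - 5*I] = 2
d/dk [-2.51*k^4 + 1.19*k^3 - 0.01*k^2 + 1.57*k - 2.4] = -10.04*k^3 + 3.57*k^2 - 0.02*k + 1.57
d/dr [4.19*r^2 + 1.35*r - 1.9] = 8.38*r + 1.35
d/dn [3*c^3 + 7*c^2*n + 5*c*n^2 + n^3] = 7*c^2 + 10*c*n + 3*n^2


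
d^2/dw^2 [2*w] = 0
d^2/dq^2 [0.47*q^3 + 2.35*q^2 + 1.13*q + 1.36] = 2.82*q + 4.7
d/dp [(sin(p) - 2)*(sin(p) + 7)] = (2*sin(p) + 5)*cos(p)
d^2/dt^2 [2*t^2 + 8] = 4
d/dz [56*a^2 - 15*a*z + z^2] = -15*a + 2*z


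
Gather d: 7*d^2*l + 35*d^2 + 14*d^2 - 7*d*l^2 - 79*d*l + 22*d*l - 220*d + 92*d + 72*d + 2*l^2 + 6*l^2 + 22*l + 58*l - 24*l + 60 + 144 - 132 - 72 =d^2*(7*l + 49) + d*(-7*l^2 - 57*l - 56) + 8*l^2 + 56*l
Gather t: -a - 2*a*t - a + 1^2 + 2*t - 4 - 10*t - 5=-2*a + t*(-2*a - 8) - 8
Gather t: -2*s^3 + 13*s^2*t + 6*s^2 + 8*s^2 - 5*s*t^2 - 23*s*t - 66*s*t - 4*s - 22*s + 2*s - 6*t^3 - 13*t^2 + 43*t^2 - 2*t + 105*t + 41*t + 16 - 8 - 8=-2*s^3 + 14*s^2 - 24*s - 6*t^3 + t^2*(30 - 5*s) + t*(13*s^2 - 89*s + 144)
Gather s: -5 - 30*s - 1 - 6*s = -36*s - 6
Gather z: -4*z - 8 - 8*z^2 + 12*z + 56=-8*z^2 + 8*z + 48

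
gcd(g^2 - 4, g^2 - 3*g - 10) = g + 2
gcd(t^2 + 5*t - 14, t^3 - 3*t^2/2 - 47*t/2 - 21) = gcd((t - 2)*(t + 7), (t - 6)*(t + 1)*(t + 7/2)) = 1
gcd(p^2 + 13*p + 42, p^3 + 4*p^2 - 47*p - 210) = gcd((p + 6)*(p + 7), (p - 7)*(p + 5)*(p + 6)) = p + 6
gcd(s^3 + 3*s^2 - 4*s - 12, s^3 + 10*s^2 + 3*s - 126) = 1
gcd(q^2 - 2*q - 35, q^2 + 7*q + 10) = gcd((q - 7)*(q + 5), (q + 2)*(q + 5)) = q + 5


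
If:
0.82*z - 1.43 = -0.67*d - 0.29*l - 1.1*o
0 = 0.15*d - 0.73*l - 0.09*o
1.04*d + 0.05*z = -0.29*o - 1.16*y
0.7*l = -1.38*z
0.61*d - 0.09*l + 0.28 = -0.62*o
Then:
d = -4.80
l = -1.48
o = 4.05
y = 3.25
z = 0.75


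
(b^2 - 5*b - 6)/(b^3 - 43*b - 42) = (b - 6)/(b^2 - b - 42)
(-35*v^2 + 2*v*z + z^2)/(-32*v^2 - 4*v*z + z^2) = (35*v^2 - 2*v*z - z^2)/(32*v^2 + 4*v*z - z^2)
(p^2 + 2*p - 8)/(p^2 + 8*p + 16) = (p - 2)/(p + 4)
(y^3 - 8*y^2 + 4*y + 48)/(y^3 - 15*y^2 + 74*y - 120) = (y + 2)/(y - 5)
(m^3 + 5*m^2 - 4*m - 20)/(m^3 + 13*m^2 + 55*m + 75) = (m^2 - 4)/(m^2 + 8*m + 15)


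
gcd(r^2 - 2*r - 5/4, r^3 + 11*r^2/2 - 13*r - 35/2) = r - 5/2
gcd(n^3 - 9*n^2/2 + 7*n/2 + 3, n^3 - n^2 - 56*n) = 1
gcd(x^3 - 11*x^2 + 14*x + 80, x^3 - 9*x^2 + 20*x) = x - 5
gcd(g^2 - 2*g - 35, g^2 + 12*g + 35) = g + 5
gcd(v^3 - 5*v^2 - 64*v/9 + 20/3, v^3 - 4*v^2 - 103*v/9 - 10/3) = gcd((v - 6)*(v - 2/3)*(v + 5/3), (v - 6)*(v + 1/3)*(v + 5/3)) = v^2 - 13*v/3 - 10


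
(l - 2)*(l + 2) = l^2 - 4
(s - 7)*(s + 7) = s^2 - 49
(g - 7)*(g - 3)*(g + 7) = g^3 - 3*g^2 - 49*g + 147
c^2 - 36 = (c - 6)*(c + 6)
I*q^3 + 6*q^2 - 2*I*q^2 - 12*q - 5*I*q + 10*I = (q - 2)*(q - 5*I)*(I*q + 1)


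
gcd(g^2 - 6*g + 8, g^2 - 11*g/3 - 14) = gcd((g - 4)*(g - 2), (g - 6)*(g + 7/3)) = 1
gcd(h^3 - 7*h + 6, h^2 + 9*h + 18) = h + 3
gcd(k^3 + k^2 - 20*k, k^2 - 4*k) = k^2 - 4*k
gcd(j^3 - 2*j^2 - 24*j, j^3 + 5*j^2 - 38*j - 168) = j^2 - 2*j - 24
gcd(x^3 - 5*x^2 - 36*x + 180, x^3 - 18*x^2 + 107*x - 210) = x^2 - 11*x + 30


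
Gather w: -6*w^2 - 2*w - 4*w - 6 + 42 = -6*w^2 - 6*w + 36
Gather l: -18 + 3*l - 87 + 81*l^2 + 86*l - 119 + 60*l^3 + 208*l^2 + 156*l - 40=60*l^3 + 289*l^2 + 245*l - 264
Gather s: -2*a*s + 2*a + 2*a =-2*a*s + 4*a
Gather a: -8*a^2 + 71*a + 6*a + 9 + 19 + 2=-8*a^2 + 77*a + 30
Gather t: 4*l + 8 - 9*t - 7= 4*l - 9*t + 1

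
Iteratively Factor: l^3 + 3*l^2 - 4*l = (l - 1)*(l^2 + 4*l) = (l - 1)*(l + 4)*(l)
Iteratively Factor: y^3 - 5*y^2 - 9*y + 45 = (y - 3)*(y^2 - 2*y - 15) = (y - 5)*(y - 3)*(y + 3)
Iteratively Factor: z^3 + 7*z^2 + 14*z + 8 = (z + 1)*(z^2 + 6*z + 8) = (z + 1)*(z + 4)*(z + 2)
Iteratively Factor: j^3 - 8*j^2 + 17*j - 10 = (j - 1)*(j^2 - 7*j + 10) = (j - 2)*(j - 1)*(j - 5)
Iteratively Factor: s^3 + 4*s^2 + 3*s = (s + 1)*(s^2 + 3*s) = (s + 1)*(s + 3)*(s)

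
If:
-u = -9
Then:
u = 9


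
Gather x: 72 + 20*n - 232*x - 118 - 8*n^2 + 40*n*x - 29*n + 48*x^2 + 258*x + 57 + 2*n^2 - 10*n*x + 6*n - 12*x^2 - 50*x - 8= -6*n^2 - 3*n + 36*x^2 + x*(30*n - 24) + 3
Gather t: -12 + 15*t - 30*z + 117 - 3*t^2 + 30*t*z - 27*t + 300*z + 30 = -3*t^2 + t*(30*z - 12) + 270*z + 135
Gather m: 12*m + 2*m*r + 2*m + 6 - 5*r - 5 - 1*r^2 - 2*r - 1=m*(2*r + 14) - r^2 - 7*r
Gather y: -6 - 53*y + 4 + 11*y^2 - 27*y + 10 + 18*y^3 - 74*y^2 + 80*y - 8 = 18*y^3 - 63*y^2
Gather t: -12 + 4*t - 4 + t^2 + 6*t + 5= t^2 + 10*t - 11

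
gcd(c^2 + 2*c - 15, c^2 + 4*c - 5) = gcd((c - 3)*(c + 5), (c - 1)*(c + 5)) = c + 5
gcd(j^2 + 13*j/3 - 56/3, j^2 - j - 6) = 1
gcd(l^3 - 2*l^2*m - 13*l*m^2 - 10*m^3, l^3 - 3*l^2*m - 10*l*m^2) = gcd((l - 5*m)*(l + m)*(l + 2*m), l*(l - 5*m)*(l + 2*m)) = l^2 - 3*l*m - 10*m^2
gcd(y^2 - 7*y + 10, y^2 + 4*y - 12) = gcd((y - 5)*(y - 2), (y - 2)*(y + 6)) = y - 2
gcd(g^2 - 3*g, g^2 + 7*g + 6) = 1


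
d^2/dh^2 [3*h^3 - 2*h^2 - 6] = 18*h - 4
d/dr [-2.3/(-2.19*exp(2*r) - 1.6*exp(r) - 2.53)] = (-10.074*exp(r) - 3.68)*exp(r)/(2.19*exp(2*r) + 1.6*exp(r) + 2.53)^2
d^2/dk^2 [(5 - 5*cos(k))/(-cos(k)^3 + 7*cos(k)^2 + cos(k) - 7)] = 5*(-8*sin(k)^4 + 132*sin(k)^2 + 39*cos(k) + 9*cos(3*k) + 48)/(2*(cos(k) - 7)^3*(cos(k) + 1)^3)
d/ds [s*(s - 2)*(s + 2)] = 3*s^2 - 4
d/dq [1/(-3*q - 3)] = 1/(3*(q + 1)^2)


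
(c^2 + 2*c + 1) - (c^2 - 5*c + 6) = 7*c - 5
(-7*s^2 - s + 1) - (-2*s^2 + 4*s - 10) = -5*s^2 - 5*s + 11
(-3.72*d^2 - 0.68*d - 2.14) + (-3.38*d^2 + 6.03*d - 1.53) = -7.1*d^2 + 5.35*d - 3.67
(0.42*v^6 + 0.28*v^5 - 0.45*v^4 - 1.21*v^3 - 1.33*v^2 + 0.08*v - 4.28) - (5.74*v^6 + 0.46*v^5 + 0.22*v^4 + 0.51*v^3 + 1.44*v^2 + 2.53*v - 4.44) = -5.32*v^6 - 0.18*v^5 - 0.67*v^4 - 1.72*v^3 - 2.77*v^2 - 2.45*v + 0.16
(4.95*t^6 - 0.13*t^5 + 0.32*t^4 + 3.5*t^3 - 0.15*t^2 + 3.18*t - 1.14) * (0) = 0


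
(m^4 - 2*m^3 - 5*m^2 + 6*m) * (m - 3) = m^5 - 5*m^4 + m^3 + 21*m^2 - 18*m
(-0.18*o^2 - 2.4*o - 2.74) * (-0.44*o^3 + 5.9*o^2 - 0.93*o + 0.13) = 0.0792*o^5 - 0.00600000000000001*o^4 - 12.787*o^3 - 13.9574*o^2 + 2.2362*o - 0.3562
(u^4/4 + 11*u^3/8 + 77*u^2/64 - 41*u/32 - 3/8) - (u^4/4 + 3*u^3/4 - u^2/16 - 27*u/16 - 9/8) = 5*u^3/8 + 81*u^2/64 + 13*u/32 + 3/4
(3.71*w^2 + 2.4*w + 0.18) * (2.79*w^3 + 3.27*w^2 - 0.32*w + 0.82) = 10.3509*w^5 + 18.8277*w^4 + 7.163*w^3 + 2.8628*w^2 + 1.9104*w + 0.1476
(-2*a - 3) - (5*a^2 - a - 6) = -5*a^2 - a + 3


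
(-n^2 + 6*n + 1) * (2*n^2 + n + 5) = -2*n^4 + 11*n^3 + 3*n^2 + 31*n + 5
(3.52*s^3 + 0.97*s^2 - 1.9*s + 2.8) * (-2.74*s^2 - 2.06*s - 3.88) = -9.6448*s^5 - 9.909*s^4 - 10.4498*s^3 - 7.5216*s^2 + 1.604*s - 10.864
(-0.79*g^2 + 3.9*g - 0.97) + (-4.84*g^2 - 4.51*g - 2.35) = -5.63*g^2 - 0.61*g - 3.32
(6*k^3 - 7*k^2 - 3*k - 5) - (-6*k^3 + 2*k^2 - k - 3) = 12*k^3 - 9*k^2 - 2*k - 2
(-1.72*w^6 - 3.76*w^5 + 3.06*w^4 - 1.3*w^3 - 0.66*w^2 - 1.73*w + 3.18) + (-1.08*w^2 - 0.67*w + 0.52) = -1.72*w^6 - 3.76*w^5 + 3.06*w^4 - 1.3*w^3 - 1.74*w^2 - 2.4*w + 3.7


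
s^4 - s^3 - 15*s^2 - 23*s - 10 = (s - 5)*(s + 1)^2*(s + 2)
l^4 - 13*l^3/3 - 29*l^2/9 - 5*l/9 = l*(l - 5)*(l + 1/3)^2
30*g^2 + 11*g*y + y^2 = (5*g + y)*(6*g + y)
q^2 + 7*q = q*(q + 7)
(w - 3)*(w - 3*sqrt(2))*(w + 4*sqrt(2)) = w^3 - 3*w^2 + sqrt(2)*w^2 - 24*w - 3*sqrt(2)*w + 72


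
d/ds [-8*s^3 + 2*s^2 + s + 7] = -24*s^2 + 4*s + 1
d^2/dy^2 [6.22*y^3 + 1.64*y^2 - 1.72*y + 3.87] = 37.32*y + 3.28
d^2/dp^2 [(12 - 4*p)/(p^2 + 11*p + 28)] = 8*(-(p - 3)*(2*p + 11)^2 + (3*p + 8)*(p^2 + 11*p + 28))/(p^2 + 11*p + 28)^3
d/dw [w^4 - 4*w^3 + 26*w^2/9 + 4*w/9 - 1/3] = 4*w^3 - 12*w^2 + 52*w/9 + 4/9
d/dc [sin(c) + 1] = cos(c)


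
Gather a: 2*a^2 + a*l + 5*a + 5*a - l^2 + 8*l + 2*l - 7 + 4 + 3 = 2*a^2 + a*(l + 10) - l^2 + 10*l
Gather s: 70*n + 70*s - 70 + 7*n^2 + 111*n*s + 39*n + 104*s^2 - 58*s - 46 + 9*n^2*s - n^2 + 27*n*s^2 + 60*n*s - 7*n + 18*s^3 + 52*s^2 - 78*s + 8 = 6*n^2 + 102*n + 18*s^3 + s^2*(27*n + 156) + s*(9*n^2 + 171*n - 66) - 108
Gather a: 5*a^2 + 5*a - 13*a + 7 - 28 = 5*a^2 - 8*a - 21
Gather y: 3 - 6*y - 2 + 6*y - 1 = 0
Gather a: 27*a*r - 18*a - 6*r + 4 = a*(27*r - 18) - 6*r + 4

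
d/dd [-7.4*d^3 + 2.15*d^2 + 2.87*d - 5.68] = -22.2*d^2 + 4.3*d + 2.87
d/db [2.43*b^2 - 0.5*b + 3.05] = 4.86*b - 0.5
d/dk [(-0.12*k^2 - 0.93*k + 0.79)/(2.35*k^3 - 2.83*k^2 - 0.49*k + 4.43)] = (0.282*k^4 + 4.371*k^3 - 8.1426*k^2 + 3.4082*k - 3.7328)/(5.5225*k^6 - 13.301*k^5 + 5.7059*k^4 + 23.5944*k^3 - 24.8337*k^2 - 4.3414*k + 19.6249)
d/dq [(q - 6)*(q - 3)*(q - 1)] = 3*q^2 - 20*q + 27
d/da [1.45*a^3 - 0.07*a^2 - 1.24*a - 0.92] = 4.35*a^2 - 0.14*a - 1.24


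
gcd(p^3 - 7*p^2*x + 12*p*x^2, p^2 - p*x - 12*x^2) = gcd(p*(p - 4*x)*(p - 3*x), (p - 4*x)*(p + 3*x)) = -p + 4*x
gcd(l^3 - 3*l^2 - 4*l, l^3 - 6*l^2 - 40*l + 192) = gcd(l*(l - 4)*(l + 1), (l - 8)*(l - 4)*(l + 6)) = l - 4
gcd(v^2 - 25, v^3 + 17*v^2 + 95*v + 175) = v + 5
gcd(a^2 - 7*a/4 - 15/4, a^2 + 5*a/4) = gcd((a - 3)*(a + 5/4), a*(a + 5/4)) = a + 5/4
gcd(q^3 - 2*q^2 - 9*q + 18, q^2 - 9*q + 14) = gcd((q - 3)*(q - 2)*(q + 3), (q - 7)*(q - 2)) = q - 2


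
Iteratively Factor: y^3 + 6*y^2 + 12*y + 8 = (y + 2)*(y^2 + 4*y + 4) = (y + 2)^2*(y + 2)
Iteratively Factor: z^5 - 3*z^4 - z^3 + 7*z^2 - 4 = (z + 1)*(z^4 - 4*z^3 + 3*z^2 + 4*z - 4) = (z - 1)*(z + 1)*(z^3 - 3*z^2 + 4) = (z - 1)*(z + 1)^2*(z^2 - 4*z + 4) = (z - 2)*(z - 1)*(z + 1)^2*(z - 2)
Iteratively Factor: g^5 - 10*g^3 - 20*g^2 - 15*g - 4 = (g + 1)*(g^4 - g^3 - 9*g^2 - 11*g - 4) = (g + 1)^2*(g^3 - 2*g^2 - 7*g - 4) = (g + 1)^3*(g^2 - 3*g - 4) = (g + 1)^4*(g - 4)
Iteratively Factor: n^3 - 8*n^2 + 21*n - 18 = (n - 2)*(n^2 - 6*n + 9) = (n - 3)*(n - 2)*(n - 3)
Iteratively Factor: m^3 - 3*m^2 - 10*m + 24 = (m + 3)*(m^2 - 6*m + 8) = (m - 2)*(m + 3)*(m - 4)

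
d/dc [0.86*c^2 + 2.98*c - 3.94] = 1.72*c + 2.98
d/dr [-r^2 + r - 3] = 1 - 2*r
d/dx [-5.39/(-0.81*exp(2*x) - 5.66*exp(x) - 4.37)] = (-8.7318*exp(x) - 30.5074)*exp(x)/(0.81*exp(2*x) + 5.66*exp(x) + 4.37)^2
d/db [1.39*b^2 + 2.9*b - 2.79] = 2.78*b + 2.9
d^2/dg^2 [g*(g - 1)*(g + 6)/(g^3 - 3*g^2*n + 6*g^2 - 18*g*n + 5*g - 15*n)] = 2*(g*(g - 1)*(g + 6)*(3*g^2 - 6*g*n + 12*g - 18*n + 5)^2 + (3*g + 5)*(g^3 - 3*g^2*n + 6*g^2 - 18*g*n + 5*g - 15*n)^2 - (3*g*(g - 1)*(g + 6)*(g - n + 2) + g*(g - 1)*(3*g^2 - 6*g*n + 12*g - 18*n + 5) + g*(g + 6)*(3*g^2 - 6*g*n + 12*g - 18*n + 5) + (g - 1)*(g + 6)*(3*g^2 - 6*g*n + 12*g - 18*n + 5))*(g^3 - 3*g^2*n + 6*g^2 - 18*g*n + 5*g - 15*n))/(g^3 - 3*g^2*n + 6*g^2 - 18*g*n + 5*g - 15*n)^3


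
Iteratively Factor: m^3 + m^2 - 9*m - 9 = (m + 3)*(m^2 - 2*m - 3) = (m - 3)*(m + 3)*(m + 1)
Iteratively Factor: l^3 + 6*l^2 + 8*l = (l + 4)*(l^2 + 2*l) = (l + 2)*(l + 4)*(l)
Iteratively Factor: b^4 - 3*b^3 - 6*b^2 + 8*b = (b)*(b^3 - 3*b^2 - 6*b + 8) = b*(b - 1)*(b^2 - 2*b - 8) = b*(b - 4)*(b - 1)*(b + 2)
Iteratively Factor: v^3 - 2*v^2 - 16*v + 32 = (v + 4)*(v^2 - 6*v + 8) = (v - 4)*(v + 4)*(v - 2)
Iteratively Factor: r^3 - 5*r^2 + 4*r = (r - 1)*(r^2 - 4*r) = (r - 4)*(r - 1)*(r)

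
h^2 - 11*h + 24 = (h - 8)*(h - 3)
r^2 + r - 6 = (r - 2)*(r + 3)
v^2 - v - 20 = (v - 5)*(v + 4)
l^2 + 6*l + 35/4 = (l + 5/2)*(l + 7/2)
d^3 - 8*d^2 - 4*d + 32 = (d - 8)*(d - 2)*(d + 2)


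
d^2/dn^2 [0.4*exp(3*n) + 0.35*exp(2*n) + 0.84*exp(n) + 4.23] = (3.6*exp(2*n) + 1.4*exp(n) + 0.84)*exp(n)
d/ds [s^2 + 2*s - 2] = 2*s + 2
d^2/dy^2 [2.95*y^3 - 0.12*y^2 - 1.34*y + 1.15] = 17.7*y - 0.24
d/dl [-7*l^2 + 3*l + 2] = 3 - 14*l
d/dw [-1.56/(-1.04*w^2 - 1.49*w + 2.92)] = (-3.2448*w - 2.3244)/(1.04*w^2 + 1.49*w - 2.92)^2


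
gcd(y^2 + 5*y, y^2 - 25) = y + 5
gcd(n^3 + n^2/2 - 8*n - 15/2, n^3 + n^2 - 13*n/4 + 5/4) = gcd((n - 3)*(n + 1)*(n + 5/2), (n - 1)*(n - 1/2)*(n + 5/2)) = n + 5/2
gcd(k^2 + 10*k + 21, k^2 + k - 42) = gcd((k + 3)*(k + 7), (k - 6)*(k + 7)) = k + 7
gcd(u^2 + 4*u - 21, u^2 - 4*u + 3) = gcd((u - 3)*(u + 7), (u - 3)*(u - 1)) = u - 3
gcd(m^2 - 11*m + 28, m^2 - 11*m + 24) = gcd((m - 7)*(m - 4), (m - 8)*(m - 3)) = 1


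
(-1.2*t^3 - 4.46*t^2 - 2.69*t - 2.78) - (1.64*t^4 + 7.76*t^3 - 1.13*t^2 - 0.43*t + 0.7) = -1.64*t^4 - 8.96*t^3 - 3.33*t^2 - 2.26*t - 3.48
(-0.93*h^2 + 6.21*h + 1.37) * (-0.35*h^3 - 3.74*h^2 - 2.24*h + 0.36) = 0.3255*h^5 + 1.3047*h^4 - 21.6217*h^3 - 19.369*h^2 - 0.833200000000001*h + 0.4932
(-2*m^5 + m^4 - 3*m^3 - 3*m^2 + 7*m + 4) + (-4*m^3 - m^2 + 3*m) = -2*m^5 + m^4 - 7*m^3 - 4*m^2 + 10*m + 4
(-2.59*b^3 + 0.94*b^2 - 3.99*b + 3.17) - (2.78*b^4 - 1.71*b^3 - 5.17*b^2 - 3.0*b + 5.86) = -2.78*b^4 - 0.88*b^3 + 6.11*b^2 - 0.99*b - 2.69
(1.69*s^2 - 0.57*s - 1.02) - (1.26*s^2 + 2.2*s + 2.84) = 0.43*s^2 - 2.77*s - 3.86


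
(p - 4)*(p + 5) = p^2 + p - 20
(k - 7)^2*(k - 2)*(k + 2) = k^4 - 14*k^3 + 45*k^2 + 56*k - 196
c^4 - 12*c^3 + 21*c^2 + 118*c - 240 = (c - 8)*(c - 5)*(c - 2)*(c + 3)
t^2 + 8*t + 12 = (t + 2)*(t + 6)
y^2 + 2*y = y*(y + 2)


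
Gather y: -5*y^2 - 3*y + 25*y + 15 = -5*y^2 + 22*y + 15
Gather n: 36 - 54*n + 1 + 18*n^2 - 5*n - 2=18*n^2 - 59*n + 35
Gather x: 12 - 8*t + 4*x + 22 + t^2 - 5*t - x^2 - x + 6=t^2 - 13*t - x^2 + 3*x + 40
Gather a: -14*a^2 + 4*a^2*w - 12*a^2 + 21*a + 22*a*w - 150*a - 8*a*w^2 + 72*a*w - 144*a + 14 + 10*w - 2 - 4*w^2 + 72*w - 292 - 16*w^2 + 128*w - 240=a^2*(4*w - 26) + a*(-8*w^2 + 94*w - 273) - 20*w^2 + 210*w - 520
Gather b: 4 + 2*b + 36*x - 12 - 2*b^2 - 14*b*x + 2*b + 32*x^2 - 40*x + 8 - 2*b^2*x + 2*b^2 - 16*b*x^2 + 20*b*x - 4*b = -2*b^2*x + b*(-16*x^2 + 6*x) + 32*x^2 - 4*x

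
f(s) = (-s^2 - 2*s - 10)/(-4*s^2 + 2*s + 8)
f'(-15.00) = 0.00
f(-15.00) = 0.22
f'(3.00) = -0.77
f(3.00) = 1.14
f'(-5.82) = 0.01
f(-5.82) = 0.23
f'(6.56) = -0.05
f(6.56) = 0.44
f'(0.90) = -2.10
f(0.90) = -1.92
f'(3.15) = -0.62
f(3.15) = 1.03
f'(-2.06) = 0.93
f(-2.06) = 0.77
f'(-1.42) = 14.23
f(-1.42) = 3.16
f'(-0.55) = 1.66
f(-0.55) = -1.62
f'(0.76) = -1.44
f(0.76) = -1.68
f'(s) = (-2*s - 2)/(-4*s^2 + 2*s + 8) + (8*s - 2)*(-s^2 - 2*s - 10)/(-4*s^2 + 2*s + 8)^2 = (-5*s^2 - 48*s + 2)/(2*(4*s^4 - 4*s^3 - 15*s^2 + 8*s + 16))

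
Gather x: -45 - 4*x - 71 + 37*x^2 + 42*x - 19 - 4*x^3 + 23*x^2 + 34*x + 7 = -4*x^3 + 60*x^2 + 72*x - 128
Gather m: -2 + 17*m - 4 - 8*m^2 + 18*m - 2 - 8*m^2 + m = -16*m^2 + 36*m - 8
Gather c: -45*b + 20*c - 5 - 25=-45*b + 20*c - 30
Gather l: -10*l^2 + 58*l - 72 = -10*l^2 + 58*l - 72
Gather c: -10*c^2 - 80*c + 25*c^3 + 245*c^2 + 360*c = 25*c^3 + 235*c^2 + 280*c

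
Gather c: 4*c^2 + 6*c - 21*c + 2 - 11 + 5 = 4*c^2 - 15*c - 4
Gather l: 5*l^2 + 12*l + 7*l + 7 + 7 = 5*l^2 + 19*l + 14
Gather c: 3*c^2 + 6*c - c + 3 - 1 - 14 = 3*c^2 + 5*c - 12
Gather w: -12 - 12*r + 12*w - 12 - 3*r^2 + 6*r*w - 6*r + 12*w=-3*r^2 - 18*r + w*(6*r + 24) - 24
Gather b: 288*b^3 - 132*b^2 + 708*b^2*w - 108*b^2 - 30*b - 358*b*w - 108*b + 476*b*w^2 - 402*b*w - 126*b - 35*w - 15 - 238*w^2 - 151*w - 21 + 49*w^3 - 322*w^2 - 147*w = 288*b^3 + b^2*(708*w - 240) + b*(476*w^2 - 760*w - 264) + 49*w^3 - 560*w^2 - 333*w - 36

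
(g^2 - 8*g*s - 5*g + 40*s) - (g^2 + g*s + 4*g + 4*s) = -9*g*s - 9*g + 36*s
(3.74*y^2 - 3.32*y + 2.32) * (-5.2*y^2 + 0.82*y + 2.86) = -19.448*y^4 + 20.3308*y^3 - 4.09*y^2 - 7.5928*y + 6.6352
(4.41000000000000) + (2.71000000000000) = 7.12000000000000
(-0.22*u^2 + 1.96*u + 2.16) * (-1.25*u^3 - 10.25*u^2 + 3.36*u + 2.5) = 0.275*u^5 - 0.195*u^4 - 23.5292*u^3 - 16.1044*u^2 + 12.1576*u + 5.4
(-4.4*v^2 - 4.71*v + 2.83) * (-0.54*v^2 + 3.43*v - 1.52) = 2.376*v^4 - 12.5486*v^3 - 10.9955*v^2 + 16.8661*v - 4.3016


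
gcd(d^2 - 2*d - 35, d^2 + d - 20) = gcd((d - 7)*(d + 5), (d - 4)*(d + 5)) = d + 5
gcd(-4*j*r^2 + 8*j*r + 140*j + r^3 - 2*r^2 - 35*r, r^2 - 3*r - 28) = r - 7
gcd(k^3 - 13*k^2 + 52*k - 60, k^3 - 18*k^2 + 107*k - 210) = k^2 - 11*k + 30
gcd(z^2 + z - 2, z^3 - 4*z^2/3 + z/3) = z - 1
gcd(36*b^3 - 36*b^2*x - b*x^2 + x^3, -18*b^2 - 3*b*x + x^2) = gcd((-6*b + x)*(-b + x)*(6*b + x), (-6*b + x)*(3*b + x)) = -6*b + x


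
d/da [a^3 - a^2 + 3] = a*(3*a - 2)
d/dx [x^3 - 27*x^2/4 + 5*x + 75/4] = 3*x^2 - 27*x/2 + 5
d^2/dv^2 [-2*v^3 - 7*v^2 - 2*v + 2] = -12*v - 14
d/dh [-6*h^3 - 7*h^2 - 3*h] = -18*h^2 - 14*h - 3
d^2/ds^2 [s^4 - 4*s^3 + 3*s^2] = 12*s^2 - 24*s + 6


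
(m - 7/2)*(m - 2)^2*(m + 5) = m^4 - 5*m^3/2 - 39*m^2/2 + 76*m - 70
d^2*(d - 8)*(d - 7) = d^4 - 15*d^3 + 56*d^2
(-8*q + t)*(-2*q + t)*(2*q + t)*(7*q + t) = 224*q^4 + 4*q^3*t - 60*q^2*t^2 - q*t^3 + t^4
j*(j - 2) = j^2 - 2*j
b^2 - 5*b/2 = b*(b - 5/2)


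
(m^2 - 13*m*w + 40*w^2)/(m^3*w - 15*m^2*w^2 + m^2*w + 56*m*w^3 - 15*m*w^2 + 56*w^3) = (-m + 5*w)/(w*(-m^2 + 7*m*w - m + 7*w))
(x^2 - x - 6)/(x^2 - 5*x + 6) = (x + 2)/(x - 2)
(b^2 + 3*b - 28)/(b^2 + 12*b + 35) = (b - 4)/(b + 5)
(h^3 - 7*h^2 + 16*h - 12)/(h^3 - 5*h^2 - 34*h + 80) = (h^2 - 5*h + 6)/(h^2 - 3*h - 40)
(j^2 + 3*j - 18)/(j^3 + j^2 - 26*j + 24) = (j - 3)/(j^2 - 5*j + 4)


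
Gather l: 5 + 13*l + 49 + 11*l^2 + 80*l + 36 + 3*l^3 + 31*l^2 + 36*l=3*l^3 + 42*l^2 + 129*l + 90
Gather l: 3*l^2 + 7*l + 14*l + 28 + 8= 3*l^2 + 21*l + 36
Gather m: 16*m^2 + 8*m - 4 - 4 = 16*m^2 + 8*m - 8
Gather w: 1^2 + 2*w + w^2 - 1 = w^2 + 2*w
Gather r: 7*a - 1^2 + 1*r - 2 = 7*a + r - 3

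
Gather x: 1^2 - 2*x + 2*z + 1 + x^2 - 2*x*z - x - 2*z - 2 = x^2 + x*(-2*z - 3)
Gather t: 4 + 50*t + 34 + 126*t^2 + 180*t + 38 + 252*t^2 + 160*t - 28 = 378*t^2 + 390*t + 48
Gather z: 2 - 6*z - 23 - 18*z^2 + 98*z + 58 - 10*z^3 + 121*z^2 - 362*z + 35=-10*z^3 + 103*z^2 - 270*z + 72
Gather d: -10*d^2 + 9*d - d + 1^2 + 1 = -10*d^2 + 8*d + 2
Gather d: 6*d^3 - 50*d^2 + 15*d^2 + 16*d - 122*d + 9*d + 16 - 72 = 6*d^3 - 35*d^2 - 97*d - 56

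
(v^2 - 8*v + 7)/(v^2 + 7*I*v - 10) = (v^2 - 8*v + 7)/(v^2 + 7*I*v - 10)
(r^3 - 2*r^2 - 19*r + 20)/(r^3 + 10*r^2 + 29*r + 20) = (r^2 - 6*r + 5)/(r^2 + 6*r + 5)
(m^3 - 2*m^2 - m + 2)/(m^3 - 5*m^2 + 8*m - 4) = (m + 1)/(m - 2)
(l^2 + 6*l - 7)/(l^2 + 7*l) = (l - 1)/l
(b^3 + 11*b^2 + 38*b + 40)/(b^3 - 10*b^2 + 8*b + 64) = (b^2 + 9*b + 20)/(b^2 - 12*b + 32)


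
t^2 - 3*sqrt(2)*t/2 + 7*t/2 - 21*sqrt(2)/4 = (t + 7/2)*(t - 3*sqrt(2)/2)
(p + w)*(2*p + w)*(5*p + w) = 10*p^3 + 17*p^2*w + 8*p*w^2 + w^3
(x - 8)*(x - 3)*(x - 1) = x^3 - 12*x^2 + 35*x - 24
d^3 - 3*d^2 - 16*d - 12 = (d - 6)*(d + 1)*(d + 2)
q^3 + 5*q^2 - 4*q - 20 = (q - 2)*(q + 2)*(q + 5)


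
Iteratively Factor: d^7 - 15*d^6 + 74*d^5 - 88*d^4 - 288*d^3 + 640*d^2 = (d)*(d^6 - 15*d^5 + 74*d^4 - 88*d^3 - 288*d^2 + 640*d) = d*(d - 4)*(d^5 - 11*d^4 + 30*d^3 + 32*d^2 - 160*d) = d*(d - 4)*(d + 2)*(d^4 - 13*d^3 + 56*d^2 - 80*d) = d*(d - 4)^2*(d + 2)*(d^3 - 9*d^2 + 20*d) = d^2*(d - 4)^2*(d + 2)*(d^2 - 9*d + 20) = d^2*(d - 4)^3*(d + 2)*(d - 5)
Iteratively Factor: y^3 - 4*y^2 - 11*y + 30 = (y + 3)*(y^2 - 7*y + 10) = (y - 2)*(y + 3)*(y - 5)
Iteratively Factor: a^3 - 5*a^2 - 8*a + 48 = (a - 4)*(a^2 - a - 12) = (a - 4)*(a + 3)*(a - 4)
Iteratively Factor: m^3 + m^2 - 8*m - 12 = (m - 3)*(m^2 + 4*m + 4) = (m - 3)*(m + 2)*(m + 2)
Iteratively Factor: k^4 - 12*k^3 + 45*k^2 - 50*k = (k)*(k^3 - 12*k^2 + 45*k - 50) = k*(k - 5)*(k^2 - 7*k + 10) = k*(k - 5)*(k - 2)*(k - 5)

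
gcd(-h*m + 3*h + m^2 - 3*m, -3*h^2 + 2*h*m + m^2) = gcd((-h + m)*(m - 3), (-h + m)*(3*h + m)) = h - m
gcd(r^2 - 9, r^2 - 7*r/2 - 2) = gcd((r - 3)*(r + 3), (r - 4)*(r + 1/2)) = 1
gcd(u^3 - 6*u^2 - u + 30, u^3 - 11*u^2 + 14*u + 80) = u^2 - 3*u - 10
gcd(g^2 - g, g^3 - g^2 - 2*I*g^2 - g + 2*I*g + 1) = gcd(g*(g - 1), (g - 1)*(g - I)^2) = g - 1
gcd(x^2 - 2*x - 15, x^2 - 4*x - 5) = x - 5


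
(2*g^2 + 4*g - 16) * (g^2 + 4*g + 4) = 2*g^4 + 12*g^3 + 8*g^2 - 48*g - 64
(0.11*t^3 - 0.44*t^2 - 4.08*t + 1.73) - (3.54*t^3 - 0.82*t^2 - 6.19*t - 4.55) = -3.43*t^3 + 0.38*t^2 + 2.11*t + 6.28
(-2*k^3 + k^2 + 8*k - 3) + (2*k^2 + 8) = -2*k^3 + 3*k^2 + 8*k + 5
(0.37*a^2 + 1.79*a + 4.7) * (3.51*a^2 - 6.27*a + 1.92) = 1.2987*a^4 + 3.963*a^3 + 5.9841*a^2 - 26.0322*a + 9.024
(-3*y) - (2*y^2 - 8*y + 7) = -2*y^2 + 5*y - 7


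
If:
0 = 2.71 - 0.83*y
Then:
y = 3.27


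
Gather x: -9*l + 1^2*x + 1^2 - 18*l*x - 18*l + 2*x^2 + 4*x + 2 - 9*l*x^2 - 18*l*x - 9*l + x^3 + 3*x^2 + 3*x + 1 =-36*l + x^3 + x^2*(5 - 9*l) + x*(8 - 36*l) + 4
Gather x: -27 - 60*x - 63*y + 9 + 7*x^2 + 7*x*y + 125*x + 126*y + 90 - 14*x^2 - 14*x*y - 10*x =-7*x^2 + x*(55 - 7*y) + 63*y + 72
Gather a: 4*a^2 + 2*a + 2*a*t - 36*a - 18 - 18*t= 4*a^2 + a*(2*t - 34) - 18*t - 18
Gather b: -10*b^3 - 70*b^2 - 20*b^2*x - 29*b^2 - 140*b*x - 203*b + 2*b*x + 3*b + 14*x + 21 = -10*b^3 + b^2*(-20*x - 99) + b*(-138*x - 200) + 14*x + 21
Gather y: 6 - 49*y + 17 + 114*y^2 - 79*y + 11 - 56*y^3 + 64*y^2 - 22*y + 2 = -56*y^3 + 178*y^2 - 150*y + 36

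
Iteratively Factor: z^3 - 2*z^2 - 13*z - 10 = (z - 5)*(z^2 + 3*z + 2) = (z - 5)*(z + 2)*(z + 1)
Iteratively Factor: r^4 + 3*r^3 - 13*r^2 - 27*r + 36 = (r + 4)*(r^3 - r^2 - 9*r + 9) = (r - 3)*(r + 4)*(r^2 + 2*r - 3) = (r - 3)*(r - 1)*(r + 4)*(r + 3)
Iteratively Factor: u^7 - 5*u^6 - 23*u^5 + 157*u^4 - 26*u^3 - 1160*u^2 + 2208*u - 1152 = (u - 2)*(u^6 - 3*u^5 - 29*u^4 + 99*u^3 + 172*u^2 - 816*u + 576) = (u - 2)*(u + 4)*(u^5 - 7*u^4 - u^3 + 103*u^2 - 240*u + 144) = (u - 2)*(u + 4)^2*(u^4 - 11*u^3 + 43*u^2 - 69*u + 36) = (u - 2)*(u - 1)*(u + 4)^2*(u^3 - 10*u^2 + 33*u - 36) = (u - 3)*(u - 2)*(u - 1)*(u + 4)^2*(u^2 - 7*u + 12) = (u - 4)*(u - 3)*(u - 2)*(u - 1)*(u + 4)^2*(u - 3)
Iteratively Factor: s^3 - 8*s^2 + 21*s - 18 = (s - 2)*(s^2 - 6*s + 9) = (s - 3)*(s - 2)*(s - 3)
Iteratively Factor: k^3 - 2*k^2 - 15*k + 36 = (k - 3)*(k^2 + k - 12) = (k - 3)*(k + 4)*(k - 3)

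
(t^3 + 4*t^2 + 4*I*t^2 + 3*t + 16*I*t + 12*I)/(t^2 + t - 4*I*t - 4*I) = (t^2 + t*(3 + 4*I) + 12*I)/(t - 4*I)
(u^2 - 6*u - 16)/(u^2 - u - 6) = (u - 8)/(u - 3)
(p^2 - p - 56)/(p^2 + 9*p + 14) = (p - 8)/(p + 2)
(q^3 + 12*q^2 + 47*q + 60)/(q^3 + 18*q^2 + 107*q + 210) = (q^2 + 7*q + 12)/(q^2 + 13*q + 42)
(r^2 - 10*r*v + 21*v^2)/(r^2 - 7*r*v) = (r - 3*v)/r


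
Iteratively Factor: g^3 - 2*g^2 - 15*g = (g - 5)*(g^2 + 3*g) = g*(g - 5)*(g + 3)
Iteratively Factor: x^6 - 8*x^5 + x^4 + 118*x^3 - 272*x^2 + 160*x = (x - 1)*(x^5 - 7*x^4 - 6*x^3 + 112*x^2 - 160*x) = (x - 4)*(x - 1)*(x^4 - 3*x^3 - 18*x^2 + 40*x) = (x - 4)*(x - 2)*(x - 1)*(x^3 - x^2 - 20*x) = (x - 4)*(x - 2)*(x - 1)*(x + 4)*(x^2 - 5*x) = x*(x - 4)*(x - 2)*(x - 1)*(x + 4)*(x - 5)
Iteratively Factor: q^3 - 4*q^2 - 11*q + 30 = (q + 3)*(q^2 - 7*q + 10) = (q - 5)*(q + 3)*(q - 2)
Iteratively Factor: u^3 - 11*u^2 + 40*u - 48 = (u - 3)*(u^2 - 8*u + 16) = (u - 4)*(u - 3)*(u - 4)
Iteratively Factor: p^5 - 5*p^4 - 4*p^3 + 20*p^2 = (p - 2)*(p^4 - 3*p^3 - 10*p^2) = p*(p - 2)*(p^3 - 3*p^2 - 10*p) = p*(p - 2)*(p + 2)*(p^2 - 5*p) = p*(p - 5)*(p - 2)*(p + 2)*(p)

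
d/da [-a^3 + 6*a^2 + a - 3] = -3*a^2 + 12*a + 1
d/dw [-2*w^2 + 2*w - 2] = 2 - 4*w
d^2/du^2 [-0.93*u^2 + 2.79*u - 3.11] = -1.86000000000000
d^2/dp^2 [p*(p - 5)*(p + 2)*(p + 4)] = 12*p^2 + 6*p - 44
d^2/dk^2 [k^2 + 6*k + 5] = 2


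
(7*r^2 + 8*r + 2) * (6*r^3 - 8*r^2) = 42*r^5 - 8*r^4 - 52*r^3 - 16*r^2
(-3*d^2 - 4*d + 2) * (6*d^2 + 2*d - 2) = -18*d^4 - 30*d^3 + 10*d^2 + 12*d - 4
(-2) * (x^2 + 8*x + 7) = -2*x^2 - 16*x - 14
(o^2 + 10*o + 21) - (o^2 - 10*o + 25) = 20*o - 4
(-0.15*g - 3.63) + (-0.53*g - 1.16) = -0.68*g - 4.79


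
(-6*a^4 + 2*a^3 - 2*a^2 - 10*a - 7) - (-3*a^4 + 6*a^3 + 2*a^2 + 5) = -3*a^4 - 4*a^3 - 4*a^2 - 10*a - 12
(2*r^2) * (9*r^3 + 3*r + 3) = 18*r^5 + 6*r^3 + 6*r^2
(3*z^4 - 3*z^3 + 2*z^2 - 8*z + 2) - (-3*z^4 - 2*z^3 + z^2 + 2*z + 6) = 6*z^4 - z^3 + z^2 - 10*z - 4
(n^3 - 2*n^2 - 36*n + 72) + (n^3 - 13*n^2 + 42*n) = 2*n^3 - 15*n^2 + 6*n + 72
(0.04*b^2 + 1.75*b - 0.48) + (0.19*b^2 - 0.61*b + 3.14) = 0.23*b^2 + 1.14*b + 2.66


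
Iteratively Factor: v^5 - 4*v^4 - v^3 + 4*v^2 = (v + 1)*(v^4 - 5*v^3 + 4*v^2) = v*(v + 1)*(v^3 - 5*v^2 + 4*v) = v^2*(v + 1)*(v^2 - 5*v + 4) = v^2*(v - 1)*(v + 1)*(v - 4)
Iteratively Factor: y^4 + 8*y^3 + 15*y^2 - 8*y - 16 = (y - 1)*(y^3 + 9*y^2 + 24*y + 16) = (y - 1)*(y + 4)*(y^2 + 5*y + 4) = (y - 1)*(y + 4)^2*(y + 1)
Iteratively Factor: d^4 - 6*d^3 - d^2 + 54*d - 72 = (d - 2)*(d^3 - 4*d^2 - 9*d + 36) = (d - 4)*(d - 2)*(d^2 - 9) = (d - 4)*(d - 2)*(d + 3)*(d - 3)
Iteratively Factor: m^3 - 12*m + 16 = (m - 2)*(m^2 + 2*m - 8) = (m - 2)^2*(m + 4)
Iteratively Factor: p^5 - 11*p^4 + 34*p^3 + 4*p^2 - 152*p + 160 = (p + 2)*(p^4 - 13*p^3 + 60*p^2 - 116*p + 80) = (p - 2)*(p + 2)*(p^3 - 11*p^2 + 38*p - 40) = (p - 2)^2*(p + 2)*(p^2 - 9*p + 20) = (p - 5)*(p - 2)^2*(p + 2)*(p - 4)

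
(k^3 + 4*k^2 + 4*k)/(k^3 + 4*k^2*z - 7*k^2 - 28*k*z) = (k^2 + 4*k + 4)/(k^2 + 4*k*z - 7*k - 28*z)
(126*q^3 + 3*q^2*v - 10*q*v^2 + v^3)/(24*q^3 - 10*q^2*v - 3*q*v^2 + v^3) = (42*q^2 - 13*q*v + v^2)/(8*q^2 - 6*q*v + v^2)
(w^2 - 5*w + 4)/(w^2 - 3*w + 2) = (w - 4)/(w - 2)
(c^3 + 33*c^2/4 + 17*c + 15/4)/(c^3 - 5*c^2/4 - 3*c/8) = 2*(c^2 + 8*c + 15)/(c*(2*c - 3))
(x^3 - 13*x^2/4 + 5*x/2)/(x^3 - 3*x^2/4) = (4*x^2 - 13*x + 10)/(x*(4*x - 3))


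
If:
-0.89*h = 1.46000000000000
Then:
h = -1.64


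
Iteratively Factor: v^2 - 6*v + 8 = (v - 2)*(v - 4)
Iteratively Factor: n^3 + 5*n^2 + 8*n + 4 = (n + 2)*(n^2 + 3*n + 2) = (n + 2)^2*(n + 1)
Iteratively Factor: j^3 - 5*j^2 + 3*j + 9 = (j - 3)*(j^2 - 2*j - 3) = (j - 3)*(j + 1)*(j - 3)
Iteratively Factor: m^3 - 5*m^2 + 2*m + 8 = (m - 4)*(m^2 - m - 2) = (m - 4)*(m - 2)*(m + 1)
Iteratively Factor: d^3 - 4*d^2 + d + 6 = (d + 1)*(d^2 - 5*d + 6) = (d - 3)*(d + 1)*(d - 2)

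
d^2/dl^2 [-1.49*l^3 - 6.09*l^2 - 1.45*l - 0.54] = -8.94*l - 12.18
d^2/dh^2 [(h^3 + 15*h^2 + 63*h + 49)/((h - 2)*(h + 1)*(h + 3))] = 2*(13*h^3 + 165*h^2 + 399*h + 463)/(h^6 + 3*h^5 - 15*h^4 - 35*h^3 + 90*h^2 + 108*h - 216)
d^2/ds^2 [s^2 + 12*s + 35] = 2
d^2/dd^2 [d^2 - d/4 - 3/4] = 2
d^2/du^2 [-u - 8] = 0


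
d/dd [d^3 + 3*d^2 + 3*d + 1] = 3*d^2 + 6*d + 3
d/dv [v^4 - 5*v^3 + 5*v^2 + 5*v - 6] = 4*v^3 - 15*v^2 + 10*v + 5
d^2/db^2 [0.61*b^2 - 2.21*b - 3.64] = 1.22000000000000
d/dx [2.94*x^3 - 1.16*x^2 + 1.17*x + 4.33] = 8.82*x^2 - 2.32*x + 1.17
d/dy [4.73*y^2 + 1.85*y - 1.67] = 9.46*y + 1.85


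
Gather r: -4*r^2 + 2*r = -4*r^2 + 2*r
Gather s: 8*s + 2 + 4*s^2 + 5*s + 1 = 4*s^2 + 13*s + 3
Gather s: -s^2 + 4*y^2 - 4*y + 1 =-s^2 + 4*y^2 - 4*y + 1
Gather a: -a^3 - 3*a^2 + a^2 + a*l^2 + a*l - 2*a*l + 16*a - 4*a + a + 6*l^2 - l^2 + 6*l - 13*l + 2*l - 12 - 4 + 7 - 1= -a^3 - 2*a^2 + a*(l^2 - l + 13) + 5*l^2 - 5*l - 10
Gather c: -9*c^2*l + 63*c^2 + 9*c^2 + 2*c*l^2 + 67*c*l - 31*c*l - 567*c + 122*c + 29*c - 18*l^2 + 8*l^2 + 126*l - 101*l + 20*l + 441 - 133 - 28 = c^2*(72 - 9*l) + c*(2*l^2 + 36*l - 416) - 10*l^2 + 45*l + 280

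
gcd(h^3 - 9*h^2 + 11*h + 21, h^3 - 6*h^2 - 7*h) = h^2 - 6*h - 7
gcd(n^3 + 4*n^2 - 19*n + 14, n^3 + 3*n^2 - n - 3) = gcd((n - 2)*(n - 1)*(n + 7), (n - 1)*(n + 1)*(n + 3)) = n - 1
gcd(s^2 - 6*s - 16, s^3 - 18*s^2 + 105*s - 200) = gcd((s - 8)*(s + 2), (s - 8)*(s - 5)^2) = s - 8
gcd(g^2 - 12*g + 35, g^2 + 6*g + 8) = 1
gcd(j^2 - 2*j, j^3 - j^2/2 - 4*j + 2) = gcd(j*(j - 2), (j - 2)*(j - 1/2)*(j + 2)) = j - 2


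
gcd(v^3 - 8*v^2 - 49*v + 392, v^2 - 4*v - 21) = v - 7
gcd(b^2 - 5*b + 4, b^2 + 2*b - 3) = b - 1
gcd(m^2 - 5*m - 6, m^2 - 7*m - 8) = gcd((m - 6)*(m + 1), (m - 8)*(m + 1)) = m + 1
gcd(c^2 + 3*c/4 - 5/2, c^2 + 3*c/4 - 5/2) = c^2 + 3*c/4 - 5/2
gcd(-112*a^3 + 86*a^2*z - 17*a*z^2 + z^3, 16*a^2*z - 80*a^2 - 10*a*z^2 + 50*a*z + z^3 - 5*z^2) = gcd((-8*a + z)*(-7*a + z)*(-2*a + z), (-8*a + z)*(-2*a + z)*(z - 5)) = 16*a^2 - 10*a*z + z^2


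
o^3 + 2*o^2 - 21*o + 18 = (o - 3)*(o - 1)*(o + 6)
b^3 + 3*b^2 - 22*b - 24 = (b - 4)*(b + 1)*(b + 6)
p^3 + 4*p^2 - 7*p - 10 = (p - 2)*(p + 1)*(p + 5)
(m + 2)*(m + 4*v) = m^2 + 4*m*v + 2*m + 8*v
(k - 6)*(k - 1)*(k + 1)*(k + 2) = k^4 - 4*k^3 - 13*k^2 + 4*k + 12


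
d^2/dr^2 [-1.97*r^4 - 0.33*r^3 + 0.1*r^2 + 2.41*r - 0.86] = -23.64*r^2 - 1.98*r + 0.2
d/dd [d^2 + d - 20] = 2*d + 1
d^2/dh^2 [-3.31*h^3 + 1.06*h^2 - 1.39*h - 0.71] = 2.12 - 19.86*h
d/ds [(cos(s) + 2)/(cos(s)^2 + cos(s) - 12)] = (cos(s)^2 + 4*cos(s) + 14)*sin(s)/(cos(s)^2 + cos(s) - 12)^2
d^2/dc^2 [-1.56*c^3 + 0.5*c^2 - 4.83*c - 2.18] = 1.0 - 9.36*c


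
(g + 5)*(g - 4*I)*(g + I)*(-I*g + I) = -I*g^4 - 3*g^3 - 4*I*g^3 - 12*g^2 + I*g^2 + 15*g - 16*I*g + 20*I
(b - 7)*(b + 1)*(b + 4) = b^3 - 2*b^2 - 31*b - 28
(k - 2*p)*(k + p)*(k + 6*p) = k^3 + 5*k^2*p - 8*k*p^2 - 12*p^3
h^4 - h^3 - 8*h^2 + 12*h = h*(h - 2)^2*(h + 3)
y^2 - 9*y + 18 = (y - 6)*(y - 3)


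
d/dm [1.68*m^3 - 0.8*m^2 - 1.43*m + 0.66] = 5.04*m^2 - 1.6*m - 1.43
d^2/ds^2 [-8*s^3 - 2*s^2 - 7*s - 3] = -48*s - 4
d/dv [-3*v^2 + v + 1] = 1 - 6*v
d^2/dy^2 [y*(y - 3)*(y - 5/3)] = 6*y - 28/3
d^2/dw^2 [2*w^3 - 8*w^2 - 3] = 12*w - 16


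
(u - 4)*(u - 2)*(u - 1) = u^3 - 7*u^2 + 14*u - 8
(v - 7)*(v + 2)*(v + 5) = v^3 - 39*v - 70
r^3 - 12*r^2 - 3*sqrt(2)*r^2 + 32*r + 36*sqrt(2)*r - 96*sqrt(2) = (r - 8)*(r - 4)*(r - 3*sqrt(2))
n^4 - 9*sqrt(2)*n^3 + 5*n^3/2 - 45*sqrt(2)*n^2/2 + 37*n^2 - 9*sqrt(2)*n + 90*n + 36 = (n + 1/2)*(n + 2)*(n - 6*sqrt(2))*(n - 3*sqrt(2))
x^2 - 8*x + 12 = (x - 6)*(x - 2)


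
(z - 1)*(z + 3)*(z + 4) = z^3 + 6*z^2 + 5*z - 12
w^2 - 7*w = w*(w - 7)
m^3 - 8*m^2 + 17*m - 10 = (m - 5)*(m - 2)*(m - 1)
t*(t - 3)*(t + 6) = t^3 + 3*t^2 - 18*t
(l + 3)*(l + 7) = l^2 + 10*l + 21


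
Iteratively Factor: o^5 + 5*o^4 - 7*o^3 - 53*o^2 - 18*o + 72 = (o + 4)*(o^4 + o^3 - 11*o^2 - 9*o + 18) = (o + 3)*(o + 4)*(o^3 - 2*o^2 - 5*o + 6) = (o - 1)*(o + 3)*(o + 4)*(o^2 - o - 6) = (o - 3)*(o - 1)*(o + 3)*(o + 4)*(o + 2)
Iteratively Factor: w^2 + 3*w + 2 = (w + 1)*(w + 2)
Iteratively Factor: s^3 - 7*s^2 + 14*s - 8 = (s - 4)*(s^2 - 3*s + 2) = (s - 4)*(s - 2)*(s - 1)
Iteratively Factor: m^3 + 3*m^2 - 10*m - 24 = (m + 4)*(m^2 - m - 6) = (m + 2)*(m + 4)*(m - 3)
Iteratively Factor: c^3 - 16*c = (c - 4)*(c^2 + 4*c) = c*(c - 4)*(c + 4)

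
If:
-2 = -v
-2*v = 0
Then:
No Solution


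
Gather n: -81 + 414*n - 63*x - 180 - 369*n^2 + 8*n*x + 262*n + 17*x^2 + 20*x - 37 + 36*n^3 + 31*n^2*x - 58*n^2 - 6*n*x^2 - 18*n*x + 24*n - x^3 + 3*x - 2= 36*n^3 + n^2*(31*x - 427) + n*(-6*x^2 - 10*x + 700) - x^3 + 17*x^2 - 40*x - 300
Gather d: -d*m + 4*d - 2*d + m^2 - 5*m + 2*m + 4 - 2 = d*(2 - m) + m^2 - 3*m + 2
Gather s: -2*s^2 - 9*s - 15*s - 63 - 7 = -2*s^2 - 24*s - 70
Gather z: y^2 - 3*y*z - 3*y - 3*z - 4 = y^2 - 3*y + z*(-3*y - 3) - 4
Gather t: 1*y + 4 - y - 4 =0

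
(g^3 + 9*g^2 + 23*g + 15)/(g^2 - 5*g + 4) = (g^3 + 9*g^2 + 23*g + 15)/(g^2 - 5*g + 4)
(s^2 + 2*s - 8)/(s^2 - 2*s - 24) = (s - 2)/(s - 6)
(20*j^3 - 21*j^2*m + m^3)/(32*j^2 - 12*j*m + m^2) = (5*j^2 - 4*j*m - m^2)/(8*j - m)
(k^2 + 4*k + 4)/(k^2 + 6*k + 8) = (k + 2)/(k + 4)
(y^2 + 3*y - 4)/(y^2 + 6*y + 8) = (y - 1)/(y + 2)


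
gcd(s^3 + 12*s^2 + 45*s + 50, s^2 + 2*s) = s + 2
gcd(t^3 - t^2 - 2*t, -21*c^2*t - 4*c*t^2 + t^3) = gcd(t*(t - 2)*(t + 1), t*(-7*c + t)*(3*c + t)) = t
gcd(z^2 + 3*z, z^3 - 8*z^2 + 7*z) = z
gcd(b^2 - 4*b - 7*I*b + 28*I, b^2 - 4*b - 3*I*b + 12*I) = b - 4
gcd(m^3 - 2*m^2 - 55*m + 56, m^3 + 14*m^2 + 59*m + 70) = m + 7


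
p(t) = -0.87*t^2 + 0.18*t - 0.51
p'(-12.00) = 21.06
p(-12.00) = -127.95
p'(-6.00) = 10.62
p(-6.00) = -32.91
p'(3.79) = -6.41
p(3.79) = -12.32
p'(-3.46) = 6.20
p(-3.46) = -11.55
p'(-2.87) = 5.17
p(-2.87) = -8.19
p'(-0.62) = 1.26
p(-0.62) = -0.96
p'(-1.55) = 2.88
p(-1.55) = -2.88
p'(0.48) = -0.66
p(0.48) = -0.62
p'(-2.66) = 4.81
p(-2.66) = -7.14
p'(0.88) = -1.35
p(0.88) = -1.03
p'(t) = 0.18 - 1.74*t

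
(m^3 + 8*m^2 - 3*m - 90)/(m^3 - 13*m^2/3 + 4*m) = 3*(m^2 + 11*m + 30)/(m*(3*m - 4))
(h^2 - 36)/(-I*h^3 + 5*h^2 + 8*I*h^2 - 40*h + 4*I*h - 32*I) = I*(h^2 - 36)/(h^3 + h^2*(-8 + 5*I) - 4*h*(1 + 10*I) + 32)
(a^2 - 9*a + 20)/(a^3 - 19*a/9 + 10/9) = 9*(a^2 - 9*a + 20)/(9*a^3 - 19*a + 10)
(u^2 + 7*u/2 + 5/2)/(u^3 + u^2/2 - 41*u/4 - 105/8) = 4*(u + 1)/(4*u^2 - 8*u - 21)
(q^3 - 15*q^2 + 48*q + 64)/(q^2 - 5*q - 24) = (q^2 - 7*q - 8)/(q + 3)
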